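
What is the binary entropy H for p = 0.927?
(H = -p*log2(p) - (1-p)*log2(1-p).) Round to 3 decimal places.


H = -0.927*log2(0.927) - 0.073*log2(0.073) = 0.377.

0.377


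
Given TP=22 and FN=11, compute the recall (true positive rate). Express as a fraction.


Recall = TP / (TP + FN) = 22 / 33 = 2/3.

2/3


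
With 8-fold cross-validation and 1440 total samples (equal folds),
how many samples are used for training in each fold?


Each validation fold has 1440/8 = 180 samples. Training set = 1440 - 180 = 1260.

1260


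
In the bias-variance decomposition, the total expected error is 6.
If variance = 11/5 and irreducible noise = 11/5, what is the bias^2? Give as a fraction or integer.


Total error = bias^2 + variance + irreducible noise. So bias^2 = 6 - 11/5 - 11/5 = 8/5.

8/5


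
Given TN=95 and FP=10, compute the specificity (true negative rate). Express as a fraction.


Specificity = TN / (TN + FP) = 95 / 105 = 19/21.

19/21


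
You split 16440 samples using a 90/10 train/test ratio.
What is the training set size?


Test set = 16440 * 10% = 1644. Training set = 16440 - 1644 = 14796.

14796


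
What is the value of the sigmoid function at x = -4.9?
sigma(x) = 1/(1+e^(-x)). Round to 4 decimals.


sigma(-4.9) = 1/(1+e^(4.9)) = 1/(1+134.289780) = 1/135.289780 = 0.0074.

0.0074


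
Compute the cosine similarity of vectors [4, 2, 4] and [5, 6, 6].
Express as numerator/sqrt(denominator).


dot = 56. |a|^2 = 36, |b|^2 = 97. cos = 56/sqrt(3492).

56/sqrt(3492)


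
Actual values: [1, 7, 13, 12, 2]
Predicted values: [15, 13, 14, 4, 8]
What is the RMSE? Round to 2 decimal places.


MSE = 66.6000. RMSE = sqrt(66.6000) = 8.16.

8.16


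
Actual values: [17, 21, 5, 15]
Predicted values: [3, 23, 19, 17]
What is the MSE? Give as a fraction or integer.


MSE = (1/4) * ((17-3)^2=196 + (21-23)^2=4 + (5-19)^2=196 + (15-17)^2=4). Sum = 400. MSE = 100.

100


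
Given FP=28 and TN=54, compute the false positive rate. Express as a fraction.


FPR = FP / (FP + TN) = 28 / 82 = 14/41.

14/41


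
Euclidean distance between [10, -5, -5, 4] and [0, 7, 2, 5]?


d = sqrt(sum of squared differences). (10-0)^2=100, (-5-7)^2=144, (-5-2)^2=49, (4-5)^2=1. Sum = 294.

sqrt(294)


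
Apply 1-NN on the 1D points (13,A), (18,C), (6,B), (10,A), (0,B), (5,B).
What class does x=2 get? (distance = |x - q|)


Distances: |13-2|=11, |18-2|=16, |6-2|=4, |10-2|=8, |0-2|=2, |5-2|=3. 1 nearest: (0,B). Counts: {'B': 1}. Majority class: B.

B


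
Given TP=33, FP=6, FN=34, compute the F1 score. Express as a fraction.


Precision = 33/39 = 11/13. Recall = 33/67 = 33/67. F1 = 2*P*R/(P+R) = 33/53.

33/53


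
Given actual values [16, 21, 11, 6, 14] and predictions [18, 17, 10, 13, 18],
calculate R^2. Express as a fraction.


Mean(y) = 68/5. SS_res = 86. SS_tot = 626/5. R^2 = 1 - 86/(626/5) = 98/313.

98/313


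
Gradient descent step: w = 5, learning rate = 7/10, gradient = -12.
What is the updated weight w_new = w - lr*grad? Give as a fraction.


w_new = 5 - 7/10 * -12 = 5 - -42/5 = 67/5.

67/5


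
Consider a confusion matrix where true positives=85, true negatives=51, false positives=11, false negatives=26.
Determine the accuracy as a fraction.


Accuracy = (TP + TN) / (TP + TN + FP + FN) = (85 + 51) / 173 = 136/173.

136/173


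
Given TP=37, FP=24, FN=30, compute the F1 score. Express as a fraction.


Precision = 37/61 = 37/61. Recall = 37/67 = 37/67. F1 = 2*P*R/(P+R) = 37/64.

37/64


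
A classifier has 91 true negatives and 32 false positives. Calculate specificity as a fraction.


Specificity = TN / (TN + FP) = 91 / 123 = 91/123.

91/123


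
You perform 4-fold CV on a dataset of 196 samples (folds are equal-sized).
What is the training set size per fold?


Each validation fold has 196/4 = 49 samples. Training set = 196 - 49 = 147.

147


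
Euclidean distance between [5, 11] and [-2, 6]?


d = sqrt(sum of squared differences). (5--2)^2=49, (11-6)^2=25. Sum = 74.

sqrt(74)


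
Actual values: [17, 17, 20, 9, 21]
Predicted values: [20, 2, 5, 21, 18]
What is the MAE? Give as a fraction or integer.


MAE = (1/5) * (|17-20|=3 + |17-2|=15 + |20-5|=15 + |9-21|=12 + |21-18|=3). Sum = 48. MAE = 48/5.

48/5


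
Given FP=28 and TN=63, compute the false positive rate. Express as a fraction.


FPR = FP / (FP + TN) = 28 / 91 = 4/13.

4/13


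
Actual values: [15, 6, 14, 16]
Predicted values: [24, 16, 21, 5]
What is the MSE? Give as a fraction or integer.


MSE = (1/4) * ((15-24)^2=81 + (6-16)^2=100 + (14-21)^2=49 + (16-5)^2=121). Sum = 351. MSE = 351/4.

351/4


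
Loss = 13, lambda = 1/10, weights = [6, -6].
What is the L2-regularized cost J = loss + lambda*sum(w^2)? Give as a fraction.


L2 sq norm = sum(w^2) = 72. J = 13 + 1/10 * 72 = 101/5.

101/5


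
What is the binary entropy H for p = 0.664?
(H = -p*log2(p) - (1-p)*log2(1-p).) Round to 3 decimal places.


H = -0.664*log2(0.664) - 0.336*log2(0.336) = 0.921.

0.921


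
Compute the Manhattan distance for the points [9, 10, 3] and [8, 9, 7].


d = sum of absolute differences: |9-8|=1 + |10-9|=1 + |3-7|=4 = 6.

6


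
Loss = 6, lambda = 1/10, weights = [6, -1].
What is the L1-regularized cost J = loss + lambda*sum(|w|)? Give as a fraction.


L1 norm = sum(|w|) = 7. J = 6 + 1/10 * 7 = 67/10.

67/10


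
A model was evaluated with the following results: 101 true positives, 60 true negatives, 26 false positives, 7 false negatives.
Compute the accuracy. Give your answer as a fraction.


Accuracy = (TP + TN) / (TP + TN + FP + FN) = (101 + 60) / 194 = 161/194.

161/194


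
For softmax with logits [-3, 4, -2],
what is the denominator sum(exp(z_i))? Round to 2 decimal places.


Denom = e^-3=0.0498 + e^4=54.5982 + e^-2=0.1353. Sum = 54.7833, which rounds to 54.78.

54.78


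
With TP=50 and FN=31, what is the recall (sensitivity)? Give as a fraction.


Recall = TP / (TP + FN) = 50 / 81 = 50/81.

50/81


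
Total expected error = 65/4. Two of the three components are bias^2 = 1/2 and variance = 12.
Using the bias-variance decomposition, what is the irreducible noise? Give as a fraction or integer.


Total error = bias^2 + variance + irreducible noise. So irreducible noise = 65/4 - 1/2 - 12 = 15/4.

15/4


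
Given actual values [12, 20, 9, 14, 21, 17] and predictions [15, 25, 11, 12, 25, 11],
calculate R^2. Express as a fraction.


Mean(y) = 31/2. SS_res = 94. SS_tot = 219/2. R^2 = 1 - 94/(219/2) = 31/219.

31/219


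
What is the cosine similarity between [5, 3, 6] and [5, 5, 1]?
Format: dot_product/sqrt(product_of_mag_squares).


dot = 46. |a|^2 = 70, |b|^2 = 51. cos = 46/sqrt(3570).

46/sqrt(3570)


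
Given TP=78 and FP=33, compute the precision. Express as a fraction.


Precision = TP / (TP + FP) = 78 / 111 = 26/37.

26/37


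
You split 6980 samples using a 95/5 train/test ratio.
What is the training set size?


Test set = 6980 * 5% = 349. Training set = 6980 - 349 = 6631.

6631


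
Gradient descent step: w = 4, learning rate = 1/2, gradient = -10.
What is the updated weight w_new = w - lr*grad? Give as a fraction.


w_new = 4 - 1/2 * -10 = 4 - -5 = 9.

9


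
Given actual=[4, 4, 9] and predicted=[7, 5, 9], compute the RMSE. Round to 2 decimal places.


MSE = 3.3333. RMSE = sqrt(3.3333) = 1.83.

1.83


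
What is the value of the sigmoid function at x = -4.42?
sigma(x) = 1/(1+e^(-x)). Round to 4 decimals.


sigma(-4.42) = 1/(1+e^(4.42)) = 1/(1+83.096285) = 1/84.096285 = 0.0119.

0.0119


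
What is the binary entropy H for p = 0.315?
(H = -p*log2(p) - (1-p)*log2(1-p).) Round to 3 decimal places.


H = -0.315*log2(0.315) - 0.685*log2(0.685) = 0.899.

0.899


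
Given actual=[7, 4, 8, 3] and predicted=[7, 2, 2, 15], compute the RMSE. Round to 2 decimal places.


MSE = 46.0000. RMSE = sqrt(46.0000) = 6.78.

6.78


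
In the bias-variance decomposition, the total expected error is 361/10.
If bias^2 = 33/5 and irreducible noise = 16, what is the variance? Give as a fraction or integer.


Total error = bias^2 + variance + irreducible noise. So variance = 361/10 - 33/5 - 16 = 27/2.

27/2


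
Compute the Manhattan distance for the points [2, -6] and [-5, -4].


d = sum of absolute differences: |2--5|=7 + |-6--4|=2 = 9.

9


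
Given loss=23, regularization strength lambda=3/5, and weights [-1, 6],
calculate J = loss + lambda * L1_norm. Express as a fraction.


L1 norm = sum(|w|) = 7. J = 23 + 3/5 * 7 = 136/5.

136/5


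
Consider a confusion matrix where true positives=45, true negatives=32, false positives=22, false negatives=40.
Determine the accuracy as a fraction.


Accuracy = (TP + TN) / (TP + TN + FP + FN) = (45 + 32) / 139 = 77/139.

77/139


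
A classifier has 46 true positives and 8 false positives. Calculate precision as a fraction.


Precision = TP / (TP + FP) = 46 / 54 = 23/27.

23/27


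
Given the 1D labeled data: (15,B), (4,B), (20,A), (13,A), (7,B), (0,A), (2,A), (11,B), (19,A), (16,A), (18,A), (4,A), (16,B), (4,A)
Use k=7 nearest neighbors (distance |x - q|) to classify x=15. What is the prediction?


Distances: |15-15|=0, |4-15|=11, |20-15|=5, |13-15|=2, |7-15|=8, |0-15|=15, |2-15|=13, |11-15|=4, |19-15|=4, |16-15|=1, |18-15|=3, |4-15|=11, |16-15|=1, |4-15|=11. 7 nearest: (15,B), (16,A), (16,B), (13,A), (18,A), (19,A), (11,B). Counts: {'B': 3, 'A': 4}. Majority class: A.

A


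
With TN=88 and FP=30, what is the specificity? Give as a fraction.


Specificity = TN / (TN + FP) = 88 / 118 = 44/59.

44/59


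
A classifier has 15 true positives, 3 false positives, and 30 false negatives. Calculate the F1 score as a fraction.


Precision = 15/18 = 5/6. Recall = 15/45 = 1/3. F1 = 2*P*R/(P+R) = 10/21.

10/21


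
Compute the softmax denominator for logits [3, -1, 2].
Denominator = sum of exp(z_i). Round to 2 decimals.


Denom = e^3=20.0855 + e^-1=0.3679 + e^2=7.3891. Sum = 27.8425, which rounds to 27.84.

27.84


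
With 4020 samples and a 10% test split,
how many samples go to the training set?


Test set = 4020 * 10% = 402. Training set = 4020 - 402 = 3618.

3618


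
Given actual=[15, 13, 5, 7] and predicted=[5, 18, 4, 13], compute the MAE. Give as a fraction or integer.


MAE = (1/4) * (|15-5|=10 + |13-18|=5 + |5-4|=1 + |7-13|=6). Sum = 22. MAE = 11/2.

11/2


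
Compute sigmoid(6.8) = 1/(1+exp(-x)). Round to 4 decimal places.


sigma(6.8) = 1/(1+e^(-6.8)) = 1/(1+0.001114) = 1/1.001114 = 0.9989.

0.9989


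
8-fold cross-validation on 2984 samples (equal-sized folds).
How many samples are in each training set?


Each validation fold has 2984/8 = 373 samples. Training set = 2984 - 373 = 2611.

2611


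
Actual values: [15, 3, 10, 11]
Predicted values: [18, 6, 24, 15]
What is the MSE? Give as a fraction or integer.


MSE = (1/4) * ((15-18)^2=9 + (3-6)^2=9 + (10-24)^2=196 + (11-15)^2=16). Sum = 230. MSE = 115/2.

115/2


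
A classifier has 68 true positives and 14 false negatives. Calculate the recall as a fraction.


Recall = TP / (TP + FN) = 68 / 82 = 34/41.

34/41


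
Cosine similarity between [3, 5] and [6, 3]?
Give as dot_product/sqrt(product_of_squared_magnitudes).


dot = 33. |a|^2 = 34, |b|^2 = 45. cos = 33/sqrt(1530).

33/sqrt(1530)


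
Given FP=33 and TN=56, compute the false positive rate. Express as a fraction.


FPR = FP / (FP + TN) = 33 / 89 = 33/89.

33/89


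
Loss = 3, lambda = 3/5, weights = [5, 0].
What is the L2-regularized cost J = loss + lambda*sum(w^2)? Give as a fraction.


L2 sq norm = sum(w^2) = 25. J = 3 + 3/5 * 25 = 18.

18


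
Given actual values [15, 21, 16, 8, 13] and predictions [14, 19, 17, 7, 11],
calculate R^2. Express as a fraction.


Mean(y) = 73/5. SS_res = 11. SS_tot = 446/5. R^2 = 1 - 11/(446/5) = 391/446.

391/446


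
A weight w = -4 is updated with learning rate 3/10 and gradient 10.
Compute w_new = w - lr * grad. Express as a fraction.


w_new = -4 - 3/10 * 10 = -4 - 3 = -7.

-7


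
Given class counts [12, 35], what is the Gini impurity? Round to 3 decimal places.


Total = 47. Proportions: 12/47, 35/47. sum(p_i^2) = 0.6197. Gini = 1 - 0.6197 = 0.3803, which rounds to 0.380.

0.380


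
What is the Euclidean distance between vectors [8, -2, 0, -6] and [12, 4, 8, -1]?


d = sqrt(sum of squared differences). (8-12)^2=16, (-2-4)^2=36, (0-8)^2=64, (-6--1)^2=25. Sum = 141.

sqrt(141)


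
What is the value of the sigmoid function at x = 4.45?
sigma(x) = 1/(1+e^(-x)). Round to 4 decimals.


sigma(4.45) = 1/(1+e^(-4.45)) = 1/(1+0.011679) = 1/1.011679 = 0.9885.

0.9885


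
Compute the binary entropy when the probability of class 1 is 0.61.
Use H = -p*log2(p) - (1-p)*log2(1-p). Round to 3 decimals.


H = -0.61*log2(0.61) - 0.39*log2(0.39) = 0.965.

0.965


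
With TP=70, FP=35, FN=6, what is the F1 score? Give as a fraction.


Precision = 70/105 = 2/3. Recall = 70/76 = 35/38. F1 = 2*P*R/(P+R) = 140/181.

140/181


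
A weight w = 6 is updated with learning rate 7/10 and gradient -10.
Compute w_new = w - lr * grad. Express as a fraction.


w_new = 6 - 7/10 * -10 = 6 - -7 = 13.

13


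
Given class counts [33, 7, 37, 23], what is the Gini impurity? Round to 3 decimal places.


Total = 100. Proportions: 33/100, 7/100, 37/100, 23/100. sum(p_i^2) = 0.3036. Gini = 1 - 0.3036 = 0.6964, which rounds to 0.696.

0.696


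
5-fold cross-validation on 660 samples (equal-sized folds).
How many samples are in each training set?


Each validation fold has 660/5 = 132 samples. Training set = 660 - 132 = 528.

528


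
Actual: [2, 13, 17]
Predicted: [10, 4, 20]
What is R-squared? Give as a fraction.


Mean(y) = 32/3. SS_res = 154. SS_tot = 362/3. R^2 = 1 - 154/(362/3) = -50/181.

-50/181


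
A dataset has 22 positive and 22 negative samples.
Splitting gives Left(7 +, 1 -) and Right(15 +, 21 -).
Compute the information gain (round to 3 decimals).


H(parent) = 1.0000. H(left) = 0.5436, H(right) = 0.9799. Weighted = (8/44)*0.5436 + (36/44)*0.9799 = 0.9006. IG = 1.0000 - 0.9006 = 0.0994, which rounds to 0.099.

0.099


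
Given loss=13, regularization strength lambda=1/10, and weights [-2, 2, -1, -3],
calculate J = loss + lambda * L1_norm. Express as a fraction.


L1 norm = sum(|w|) = 8. J = 13 + 1/10 * 8 = 69/5.

69/5


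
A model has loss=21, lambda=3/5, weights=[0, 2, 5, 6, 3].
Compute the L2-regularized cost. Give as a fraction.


L2 sq norm = sum(w^2) = 74. J = 21 + 3/5 * 74 = 327/5.

327/5


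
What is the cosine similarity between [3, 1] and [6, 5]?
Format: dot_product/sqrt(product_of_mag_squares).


dot = 23. |a|^2 = 10, |b|^2 = 61. cos = 23/sqrt(610).

23/sqrt(610)


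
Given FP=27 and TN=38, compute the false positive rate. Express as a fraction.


FPR = FP / (FP + TN) = 27 / 65 = 27/65.

27/65


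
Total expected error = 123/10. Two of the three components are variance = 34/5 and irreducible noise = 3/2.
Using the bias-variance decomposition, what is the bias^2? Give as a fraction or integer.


Total error = bias^2 + variance + irreducible noise. So bias^2 = 123/10 - 34/5 - 3/2 = 4.

4


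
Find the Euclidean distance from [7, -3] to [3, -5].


d = sqrt(sum of squared differences). (7-3)^2=16, (-3--5)^2=4. Sum = 20.

sqrt(20)


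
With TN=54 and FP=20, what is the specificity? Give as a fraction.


Specificity = TN / (TN + FP) = 54 / 74 = 27/37.

27/37


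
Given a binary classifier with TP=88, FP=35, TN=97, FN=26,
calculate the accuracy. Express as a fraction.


Accuracy = (TP + TN) / (TP + TN + FP + FN) = (88 + 97) / 246 = 185/246.

185/246


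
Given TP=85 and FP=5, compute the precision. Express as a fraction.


Precision = TP / (TP + FP) = 85 / 90 = 17/18.

17/18


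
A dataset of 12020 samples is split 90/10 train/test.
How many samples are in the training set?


Test set = 12020 * 10% = 1202. Training set = 12020 - 1202 = 10818.

10818


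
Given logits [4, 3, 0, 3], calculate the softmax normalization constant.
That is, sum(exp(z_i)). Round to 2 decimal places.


Denom = e^4=54.5982 + e^3=20.0855 + e^0=1.0000 + e^3=20.0855. Sum = 95.7692, which rounds to 95.77.

95.77


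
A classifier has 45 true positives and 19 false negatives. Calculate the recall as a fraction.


Recall = TP / (TP + FN) = 45 / 64 = 45/64.

45/64


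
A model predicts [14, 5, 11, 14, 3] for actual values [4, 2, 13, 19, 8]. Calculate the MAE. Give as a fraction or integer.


MAE = (1/5) * (|4-14|=10 + |2-5|=3 + |13-11|=2 + |19-14|=5 + |8-3|=5). Sum = 25. MAE = 5.

5


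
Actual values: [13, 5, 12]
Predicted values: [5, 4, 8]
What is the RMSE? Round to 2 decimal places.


MSE = 27.0000. RMSE = sqrt(27.0000) = 5.20.

5.20


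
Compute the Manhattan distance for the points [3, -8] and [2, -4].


d = sum of absolute differences: |3-2|=1 + |-8--4|=4 = 5.

5


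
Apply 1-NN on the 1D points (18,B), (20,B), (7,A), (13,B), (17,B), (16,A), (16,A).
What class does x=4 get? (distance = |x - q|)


Distances: |18-4|=14, |20-4|=16, |7-4|=3, |13-4|=9, |17-4|=13, |16-4|=12, |16-4|=12. 1 nearest: (7,A). Counts: {'A': 1}. Majority class: A.

A


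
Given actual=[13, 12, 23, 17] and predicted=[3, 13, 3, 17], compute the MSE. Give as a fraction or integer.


MSE = (1/4) * ((13-3)^2=100 + (12-13)^2=1 + (23-3)^2=400 + (17-17)^2=0). Sum = 501. MSE = 501/4.

501/4


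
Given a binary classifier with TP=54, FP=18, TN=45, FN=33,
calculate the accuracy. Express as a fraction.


Accuracy = (TP + TN) / (TP + TN + FP + FN) = (54 + 45) / 150 = 33/50.

33/50


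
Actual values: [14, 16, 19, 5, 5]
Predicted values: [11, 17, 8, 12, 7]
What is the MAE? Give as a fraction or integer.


MAE = (1/5) * (|14-11|=3 + |16-17|=1 + |19-8|=11 + |5-12|=7 + |5-7|=2). Sum = 24. MAE = 24/5.

24/5


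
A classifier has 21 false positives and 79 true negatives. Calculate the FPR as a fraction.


FPR = FP / (FP + TN) = 21 / 100 = 21/100.

21/100


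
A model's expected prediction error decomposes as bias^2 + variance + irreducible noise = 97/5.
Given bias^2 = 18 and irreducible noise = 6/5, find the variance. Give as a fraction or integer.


Total error = bias^2 + variance + irreducible noise. So variance = 97/5 - 18 - 6/5 = 1/5.

1/5


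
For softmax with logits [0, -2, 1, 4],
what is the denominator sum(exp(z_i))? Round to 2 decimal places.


Denom = e^0=1.0000 + e^-2=0.1353 + e^1=2.7183 + e^4=54.5982. Sum = 58.4518, which rounds to 58.45.

58.45


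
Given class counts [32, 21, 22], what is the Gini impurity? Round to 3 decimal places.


Total = 75. Proportions: 32/75, 21/75, 22/75. sum(p_i^2) = 0.3465. Gini = 1 - 0.3465 = 0.6535, which rounds to 0.654.

0.654


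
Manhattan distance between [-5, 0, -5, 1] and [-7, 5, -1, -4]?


d = sum of absolute differences: |-5--7|=2 + |0-5|=5 + |-5--1|=4 + |1--4|=5 = 16.

16


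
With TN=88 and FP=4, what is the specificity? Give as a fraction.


Specificity = TN / (TN + FP) = 88 / 92 = 22/23.

22/23


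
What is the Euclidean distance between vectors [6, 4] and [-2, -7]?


d = sqrt(sum of squared differences). (6--2)^2=64, (4--7)^2=121. Sum = 185.

sqrt(185)


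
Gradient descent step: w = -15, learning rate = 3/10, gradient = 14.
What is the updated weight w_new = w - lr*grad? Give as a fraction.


w_new = -15 - 3/10 * 14 = -15 - 21/5 = -96/5.

-96/5


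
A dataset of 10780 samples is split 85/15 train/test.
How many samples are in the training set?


Test set = 10780 * 15% = 1617. Training set = 10780 - 1617 = 9163.

9163


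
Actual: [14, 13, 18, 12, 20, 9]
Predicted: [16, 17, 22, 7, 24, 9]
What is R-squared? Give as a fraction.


Mean(y) = 43/3. SS_res = 77. SS_tot = 244/3. R^2 = 1 - 77/(244/3) = 13/244.

13/244


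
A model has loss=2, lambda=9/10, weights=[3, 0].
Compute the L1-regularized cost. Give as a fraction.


L1 norm = sum(|w|) = 3. J = 2 + 9/10 * 3 = 47/10.

47/10


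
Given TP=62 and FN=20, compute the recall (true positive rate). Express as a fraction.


Recall = TP / (TP + FN) = 62 / 82 = 31/41.

31/41


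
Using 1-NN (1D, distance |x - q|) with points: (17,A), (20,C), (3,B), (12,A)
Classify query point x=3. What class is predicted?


Distances: |17-3|=14, |20-3|=17, |3-3|=0, |12-3|=9. 1 nearest: (3,B). Counts: {'B': 1}. Majority class: B.

B


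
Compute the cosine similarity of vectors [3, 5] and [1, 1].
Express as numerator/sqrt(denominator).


dot = 8. |a|^2 = 34, |b|^2 = 2. cos = 8/sqrt(68).

8/sqrt(68)


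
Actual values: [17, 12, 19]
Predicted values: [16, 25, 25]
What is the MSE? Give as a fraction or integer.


MSE = (1/3) * ((17-16)^2=1 + (12-25)^2=169 + (19-25)^2=36). Sum = 206. MSE = 206/3.

206/3


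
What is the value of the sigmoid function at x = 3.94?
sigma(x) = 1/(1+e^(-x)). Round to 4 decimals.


sigma(3.94) = 1/(1+e^(-3.94)) = 1/(1+0.019448) = 1/1.019448 = 0.9809.

0.9809


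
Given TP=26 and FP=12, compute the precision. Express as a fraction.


Precision = TP / (TP + FP) = 26 / 38 = 13/19.

13/19


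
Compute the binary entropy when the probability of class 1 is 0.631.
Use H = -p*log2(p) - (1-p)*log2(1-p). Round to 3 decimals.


H = -0.631*log2(0.631) - 0.369*log2(0.369) = 0.950.

0.950


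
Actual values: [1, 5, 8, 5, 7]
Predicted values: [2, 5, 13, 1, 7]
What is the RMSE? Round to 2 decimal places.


MSE = 8.4000. RMSE = sqrt(8.4000) = 2.90.

2.90


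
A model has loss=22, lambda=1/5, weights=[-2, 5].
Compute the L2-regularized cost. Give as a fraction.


L2 sq norm = sum(w^2) = 29. J = 22 + 1/5 * 29 = 139/5.

139/5


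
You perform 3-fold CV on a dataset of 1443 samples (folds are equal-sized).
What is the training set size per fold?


Each validation fold has 1443/3 = 481 samples. Training set = 1443 - 481 = 962.

962


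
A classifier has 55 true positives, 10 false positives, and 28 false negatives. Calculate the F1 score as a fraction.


Precision = 55/65 = 11/13. Recall = 55/83 = 55/83. F1 = 2*P*R/(P+R) = 55/74.

55/74


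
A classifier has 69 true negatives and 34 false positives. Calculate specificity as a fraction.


Specificity = TN / (TN + FP) = 69 / 103 = 69/103.

69/103


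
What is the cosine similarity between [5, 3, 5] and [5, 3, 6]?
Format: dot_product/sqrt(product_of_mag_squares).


dot = 64. |a|^2 = 59, |b|^2 = 70. cos = 64/sqrt(4130).

64/sqrt(4130)


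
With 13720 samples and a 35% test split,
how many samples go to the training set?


Test set = 13720 * 35% = 4802. Training set = 13720 - 4802 = 8918.

8918


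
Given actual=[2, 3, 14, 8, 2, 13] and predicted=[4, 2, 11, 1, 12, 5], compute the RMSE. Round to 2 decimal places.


MSE = 37.8333. RMSE = sqrt(37.8333) = 6.15.

6.15


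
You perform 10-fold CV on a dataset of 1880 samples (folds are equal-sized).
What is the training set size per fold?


Each validation fold has 1880/10 = 188 samples. Training set = 1880 - 188 = 1692.

1692


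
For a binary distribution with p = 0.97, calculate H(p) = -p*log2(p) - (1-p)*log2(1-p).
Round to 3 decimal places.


H = -0.97*log2(0.97) - 0.03*log2(0.03) = 0.194.

0.194


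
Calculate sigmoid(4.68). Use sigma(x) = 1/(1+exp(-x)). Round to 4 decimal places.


sigma(4.68) = 1/(1+e^(-4.68)) = 1/(1+0.009279) = 1/1.009279 = 0.9908.

0.9908


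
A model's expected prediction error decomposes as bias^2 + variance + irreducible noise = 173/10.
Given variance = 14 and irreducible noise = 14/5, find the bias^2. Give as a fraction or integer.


Total error = bias^2 + variance + irreducible noise. So bias^2 = 173/10 - 14 - 14/5 = 1/2.

1/2


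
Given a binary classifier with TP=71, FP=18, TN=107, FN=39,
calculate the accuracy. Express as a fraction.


Accuracy = (TP + TN) / (TP + TN + FP + FN) = (71 + 107) / 235 = 178/235.

178/235


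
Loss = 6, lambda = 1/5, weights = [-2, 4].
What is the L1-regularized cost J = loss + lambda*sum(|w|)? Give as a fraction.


L1 norm = sum(|w|) = 6. J = 6 + 1/5 * 6 = 36/5.

36/5


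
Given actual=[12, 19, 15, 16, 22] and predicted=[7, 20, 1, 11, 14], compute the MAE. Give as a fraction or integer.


MAE = (1/5) * (|12-7|=5 + |19-20|=1 + |15-1|=14 + |16-11|=5 + |22-14|=8). Sum = 33. MAE = 33/5.

33/5


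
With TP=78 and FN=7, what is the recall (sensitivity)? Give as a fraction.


Recall = TP / (TP + FN) = 78 / 85 = 78/85.

78/85


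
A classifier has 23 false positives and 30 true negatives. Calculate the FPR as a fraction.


FPR = FP / (FP + TN) = 23 / 53 = 23/53.

23/53


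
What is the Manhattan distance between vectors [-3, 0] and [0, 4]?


d = sum of absolute differences: |-3-0|=3 + |0-4|=4 = 7.

7


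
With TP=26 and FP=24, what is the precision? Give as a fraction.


Precision = TP / (TP + FP) = 26 / 50 = 13/25.

13/25


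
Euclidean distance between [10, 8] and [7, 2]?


d = sqrt(sum of squared differences). (10-7)^2=9, (8-2)^2=36. Sum = 45.

sqrt(45)


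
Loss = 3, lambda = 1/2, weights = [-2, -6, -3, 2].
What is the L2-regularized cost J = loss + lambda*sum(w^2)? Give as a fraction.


L2 sq norm = sum(w^2) = 53. J = 3 + 1/2 * 53 = 59/2.

59/2


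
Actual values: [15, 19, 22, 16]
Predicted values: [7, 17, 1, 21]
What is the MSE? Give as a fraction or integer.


MSE = (1/4) * ((15-7)^2=64 + (19-17)^2=4 + (22-1)^2=441 + (16-21)^2=25). Sum = 534. MSE = 267/2.

267/2


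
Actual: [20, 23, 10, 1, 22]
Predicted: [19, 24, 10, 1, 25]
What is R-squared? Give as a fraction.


Mean(y) = 76/5. SS_res = 11. SS_tot = 1794/5. R^2 = 1 - 11/(1794/5) = 1739/1794.

1739/1794


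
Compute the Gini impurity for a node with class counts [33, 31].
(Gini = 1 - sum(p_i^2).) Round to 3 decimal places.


Total = 64. Proportions: 33/64, 31/64. sum(p_i^2) = 0.5005. Gini = 1 - 0.5005 = 0.4995, which rounds to 0.500.

0.500


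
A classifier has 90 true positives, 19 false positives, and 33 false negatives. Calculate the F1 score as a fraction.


Precision = 90/109 = 90/109. Recall = 90/123 = 30/41. F1 = 2*P*R/(P+R) = 45/58.

45/58


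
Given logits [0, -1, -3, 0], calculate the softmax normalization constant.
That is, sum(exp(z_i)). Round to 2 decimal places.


Denom = e^0=1.0000 + e^-1=0.3679 + e^-3=0.0498 + e^0=1.0000. Sum = 2.4177, which rounds to 2.42.

2.42


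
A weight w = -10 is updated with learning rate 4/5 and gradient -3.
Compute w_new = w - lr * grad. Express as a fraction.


w_new = -10 - 4/5 * -3 = -10 - -12/5 = -38/5.

-38/5


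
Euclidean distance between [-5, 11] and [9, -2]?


d = sqrt(sum of squared differences). (-5-9)^2=196, (11--2)^2=169. Sum = 365.

sqrt(365)


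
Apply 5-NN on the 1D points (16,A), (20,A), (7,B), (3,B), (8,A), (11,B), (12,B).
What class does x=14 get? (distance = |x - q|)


Distances: |16-14|=2, |20-14|=6, |7-14|=7, |3-14|=11, |8-14|=6, |11-14|=3, |12-14|=2. 5 nearest: (16,A), (12,B), (11,B), (20,A), (8,A). Counts: {'A': 3, 'B': 2}. Majority class: A.

A


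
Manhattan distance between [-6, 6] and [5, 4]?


d = sum of absolute differences: |-6-5|=11 + |6-4|=2 = 13.

13


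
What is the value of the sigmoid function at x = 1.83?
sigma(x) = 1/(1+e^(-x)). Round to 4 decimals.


sigma(1.83) = 1/(1+e^(-1.83)) = 1/(1+0.160414) = 1/1.160414 = 0.8618.

0.8618


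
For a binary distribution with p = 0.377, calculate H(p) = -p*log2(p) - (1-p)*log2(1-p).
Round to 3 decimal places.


H = -0.377*log2(0.377) - 0.623*log2(0.623) = 0.956.

0.956


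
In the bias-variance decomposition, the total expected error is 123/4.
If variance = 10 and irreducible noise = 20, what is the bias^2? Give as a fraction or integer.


Total error = bias^2 + variance + irreducible noise. So bias^2 = 123/4 - 10 - 20 = 3/4.

3/4


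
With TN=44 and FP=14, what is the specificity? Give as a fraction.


Specificity = TN / (TN + FP) = 44 / 58 = 22/29.

22/29


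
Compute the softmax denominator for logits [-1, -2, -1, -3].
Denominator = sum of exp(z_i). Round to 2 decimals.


Denom = e^-1=0.3679 + e^-2=0.1353 + e^-1=0.3679 + e^-3=0.0498. Sum = 0.9209, which rounds to 0.92.

0.92


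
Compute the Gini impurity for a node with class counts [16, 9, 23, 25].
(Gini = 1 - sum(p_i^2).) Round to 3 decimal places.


Total = 73. Proportions: 16/73, 9/73, 23/73, 25/73. sum(p_i^2) = 0.2798. Gini = 1 - 0.2798 = 0.7202, which rounds to 0.720.

0.720


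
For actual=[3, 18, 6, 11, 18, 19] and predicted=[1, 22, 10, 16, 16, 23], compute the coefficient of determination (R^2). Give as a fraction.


Mean(y) = 25/2. SS_res = 81. SS_tot = 475/2. R^2 = 1 - 81/(475/2) = 313/475.

313/475


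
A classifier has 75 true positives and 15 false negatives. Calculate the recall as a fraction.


Recall = TP / (TP + FN) = 75 / 90 = 5/6.

5/6


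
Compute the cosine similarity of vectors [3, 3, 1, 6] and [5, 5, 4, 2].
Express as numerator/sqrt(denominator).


dot = 46. |a|^2 = 55, |b|^2 = 70. cos = 46/sqrt(3850).

46/sqrt(3850)


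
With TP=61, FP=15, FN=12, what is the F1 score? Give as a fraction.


Precision = 61/76 = 61/76. Recall = 61/73 = 61/73. F1 = 2*P*R/(P+R) = 122/149.

122/149


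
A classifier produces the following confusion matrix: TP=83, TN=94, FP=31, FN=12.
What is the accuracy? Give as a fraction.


Accuracy = (TP + TN) / (TP + TN + FP + FN) = (83 + 94) / 220 = 177/220.

177/220


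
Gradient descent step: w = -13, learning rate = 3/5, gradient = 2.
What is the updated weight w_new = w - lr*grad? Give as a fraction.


w_new = -13 - 3/5 * 2 = -13 - 6/5 = -71/5.

-71/5


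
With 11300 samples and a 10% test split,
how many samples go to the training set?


Test set = 11300 * 10% = 1130. Training set = 11300 - 1130 = 10170.

10170


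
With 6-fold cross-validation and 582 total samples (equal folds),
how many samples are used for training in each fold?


Each validation fold has 582/6 = 97 samples. Training set = 582 - 97 = 485.

485


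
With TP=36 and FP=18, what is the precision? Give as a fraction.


Precision = TP / (TP + FP) = 36 / 54 = 2/3.

2/3


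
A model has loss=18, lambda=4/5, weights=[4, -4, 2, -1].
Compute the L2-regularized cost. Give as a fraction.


L2 sq norm = sum(w^2) = 37. J = 18 + 4/5 * 37 = 238/5.

238/5


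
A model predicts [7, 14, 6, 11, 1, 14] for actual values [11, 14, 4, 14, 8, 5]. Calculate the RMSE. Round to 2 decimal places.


MSE = 26.5000. RMSE = sqrt(26.5000) = 5.15.

5.15


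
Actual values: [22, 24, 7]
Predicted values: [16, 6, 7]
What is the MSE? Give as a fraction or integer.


MSE = (1/3) * ((22-16)^2=36 + (24-6)^2=324 + (7-7)^2=0). Sum = 360. MSE = 120.

120


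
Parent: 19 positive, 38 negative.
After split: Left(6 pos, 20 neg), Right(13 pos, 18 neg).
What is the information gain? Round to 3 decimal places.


H(parent) = 0.9183. H(left) = 0.7793, H(right) = 0.9812. Weighted = (26/57)*0.7793 + (31/57)*0.9812 = 0.8891. IG = 0.9183 - 0.8891 = 0.0292, which rounds to 0.029.

0.029


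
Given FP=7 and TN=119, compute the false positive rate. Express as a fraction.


FPR = FP / (FP + TN) = 7 / 126 = 1/18.

1/18


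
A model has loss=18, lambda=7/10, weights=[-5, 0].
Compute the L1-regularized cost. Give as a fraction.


L1 norm = sum(|w|) = 5. J = 18 + 7/10 * 5 = 43/2.

43/2


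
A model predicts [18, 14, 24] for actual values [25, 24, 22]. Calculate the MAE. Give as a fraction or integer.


MAE = (1/3) * (|25-18|=7 + |24-14|=10 + |22-24|=2). Sum = 19. MAE = 19/3.

19/3


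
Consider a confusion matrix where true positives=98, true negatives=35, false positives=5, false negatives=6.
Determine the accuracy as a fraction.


Accuracy = (TP + TN) / (TP + TN + FP + FN) = (98 + 35) / 144 = 133/144.

133/144


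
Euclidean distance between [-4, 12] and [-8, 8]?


d = sqrt(sum of squared differences). (-4--8)^2=16, (12-8)^2=16. Sum = 32.

sqrt(32)


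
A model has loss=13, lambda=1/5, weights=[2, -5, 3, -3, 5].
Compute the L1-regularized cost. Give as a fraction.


L1 norm = sum(|w|) = 18. J = 13 + 1/5 * 18 = 83/5.

83/5


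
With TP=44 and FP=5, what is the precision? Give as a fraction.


Precision = TP / (TP + FP) = 44 / 49 = 44/49.

44/49


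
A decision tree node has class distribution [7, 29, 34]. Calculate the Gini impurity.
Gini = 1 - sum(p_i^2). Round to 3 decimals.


Total = 70. Proportions: 7/70, 29/70, 34/70. sum(p_i^2) = 0.4176. Gini = 1 - 0.4176 = 0.5824, which rounds to 0.582.

0.582


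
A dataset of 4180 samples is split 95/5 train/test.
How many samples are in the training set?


Test set = 4180 * 5% = 209. Training set = 4180 - 209 = 3971.

3971


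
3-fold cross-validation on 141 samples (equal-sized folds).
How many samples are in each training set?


Each validation fold has 141/3 = 47 samples. Training set = 141 - 47 = 94.

94


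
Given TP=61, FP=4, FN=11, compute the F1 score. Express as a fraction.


Precision = 61/65 = 61/65. Recall = 61/72 = 61/72. F1 = 2*P*R/(P+R) = 122/137.

122/137


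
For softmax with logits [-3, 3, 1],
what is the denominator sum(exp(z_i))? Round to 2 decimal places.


Denom = e^-3=0.0498 + e^3=20.0855 + e^1=2.7183. Sum = 22.8536, which rounds to 22.85.

22.85


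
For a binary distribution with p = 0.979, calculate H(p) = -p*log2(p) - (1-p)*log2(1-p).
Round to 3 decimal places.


H = -0.979*log2(0.979) - 0.021*log2(0.021) = 0.147.

0.147


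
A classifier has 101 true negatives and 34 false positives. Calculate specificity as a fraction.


Specificity = TN / (TN + FP) = 101 / 135 = 101/135.

101/135


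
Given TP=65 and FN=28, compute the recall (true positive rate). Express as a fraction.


Recall = TP / (TP + FN) = 65 / 93 = 65/93.

65/93


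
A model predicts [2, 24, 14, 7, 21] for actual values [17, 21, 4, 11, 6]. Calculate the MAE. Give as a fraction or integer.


MAE = (1/5) * (|17-2|=15 + |21-24|=3 + |4-14|=10 + |11-7|=4 + |6-21|=15). Sum = 47. MAE = 47/5.

47/5


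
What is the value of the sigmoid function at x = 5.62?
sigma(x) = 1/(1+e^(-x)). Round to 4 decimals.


sigma(5.62) = 1/(1+e^(-5.62)) = 1/(1+0.003625) = 1/1.003625 = 0.9964.

0.9964


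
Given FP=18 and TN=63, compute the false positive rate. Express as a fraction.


FPR = FP / (FP + TN) = 18 / 81 = 2/9.

2/9


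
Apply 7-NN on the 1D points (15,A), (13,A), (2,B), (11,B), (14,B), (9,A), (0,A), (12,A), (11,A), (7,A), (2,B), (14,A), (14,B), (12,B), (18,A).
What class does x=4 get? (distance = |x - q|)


Distances: |15-4|=11, |13-4|=9, |2-4|=2, |11-4|=7, |14-4|=10, |9-4|=5, |0-4|=4, |12-4|=8, |11-4|=7, |7-4|=3, |2-4|=2, |14-4|=10, |14-4|=10, |12-4|=8, |18-4|=14. 7 nearest: (2,B), (2,B), (7,A), (0,A), (9,A), (11,A), (11,B). Counts: {'B': 3, 'A': 4}. Majority class: A.

A


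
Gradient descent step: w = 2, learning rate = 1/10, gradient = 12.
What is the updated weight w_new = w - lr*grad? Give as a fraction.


w_new = 2 - 1/10 * 12 = 2 - 6/5 = 4/5.

4/5


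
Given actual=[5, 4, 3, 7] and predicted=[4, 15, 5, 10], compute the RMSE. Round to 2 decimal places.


MSE = 33.7500. RMSE = sqrt(33.7500) = 5.81.

5.81


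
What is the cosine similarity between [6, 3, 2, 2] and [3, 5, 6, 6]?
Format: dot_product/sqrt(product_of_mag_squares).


dot = 57. |a|^2 = 53, |b|^2 = 106. cos = 57/sqrt(5618).

57/sqrt(5618)


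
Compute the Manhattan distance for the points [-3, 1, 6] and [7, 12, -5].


d = sum of absolute differences: |-3-7|=10 + |1-12|=11 + |6--5|=11 = 32.

32


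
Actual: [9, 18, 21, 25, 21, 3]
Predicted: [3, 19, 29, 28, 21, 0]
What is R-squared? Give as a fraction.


Mean(y) = 97/6. SS_res = 119. SS_tot = 2117/6. R^2 = 1 - 119/(2117/6) = 1403/2117.

1403/2117


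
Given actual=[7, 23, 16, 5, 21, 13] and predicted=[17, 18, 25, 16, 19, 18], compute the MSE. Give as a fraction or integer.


MSE = (1/6) * ((7-17)^2=100 + (23-18)^2=25 + (16-25)^2=81 + (5-16)^2=121 + (21-19)^2=4 + (13-18)^2=25). Sum = 356. MSE = 178/3.

178/3


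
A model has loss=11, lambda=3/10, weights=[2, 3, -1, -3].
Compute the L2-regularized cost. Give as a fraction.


L2 sq norm = sum(w^2) = 23. J = 11 + 3/10 * 23 = 179/10.

179/10


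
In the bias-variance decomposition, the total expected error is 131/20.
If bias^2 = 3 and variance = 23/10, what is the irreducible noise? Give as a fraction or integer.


Total error = bias^2 + variance + irreducible noise. So irreducible noise = 131/20 - 3 - 23/10 = 5/4.

5/4


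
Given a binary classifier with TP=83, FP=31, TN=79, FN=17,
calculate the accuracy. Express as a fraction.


Accuracy = (TP + TN) / (TP + TN + FP + FN) = (83 + 79) / 210 = 27/35.

27/35


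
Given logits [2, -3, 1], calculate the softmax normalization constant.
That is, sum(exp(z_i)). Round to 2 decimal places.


Denom = e^2=7.3891 + e^-3=0.0498 + e^1=2.7183. Sum = 10.1572, which rounds to 10.16.

10.16


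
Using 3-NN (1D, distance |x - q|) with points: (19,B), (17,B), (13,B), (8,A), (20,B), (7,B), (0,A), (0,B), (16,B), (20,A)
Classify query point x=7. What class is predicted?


Distances: |19-7|=12, |17-7|=10, |13-7|=6, |8-7|=1, |20-7|=13, |7-7|=0, |0-7|=7, |0-7|=7, |16-7|=9, |20-7|=13. 3 nearest: (7,B), (8,A), (13,B). Counts: {'B': 2, 'A': 1}. Majority class: B.

B


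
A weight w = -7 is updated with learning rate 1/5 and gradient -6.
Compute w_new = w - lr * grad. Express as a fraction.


w_new = -7 - 1/5 * -6 = -7 - -6/5 = -29/5.

-29/5


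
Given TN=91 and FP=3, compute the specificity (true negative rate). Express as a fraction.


Specificity = TN / (TN + FP) = 91 / 94 = 91/94.

91/94


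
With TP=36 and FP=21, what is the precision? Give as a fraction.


Precision = TP / (TP + FP) = 36 / 57 = 12/19.

12/19


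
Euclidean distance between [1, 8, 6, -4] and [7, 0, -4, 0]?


d = sqrt(sum of squared differences). (1-7)^2=36, (8-0)^2=64, (6--4)^2=100, (-4-0)^2=16. Sum = 216.

sqrt(216)


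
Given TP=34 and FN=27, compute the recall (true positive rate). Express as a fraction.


Recall = TP / (TP + FN) = 34 / 61 = 34/61.

34/61


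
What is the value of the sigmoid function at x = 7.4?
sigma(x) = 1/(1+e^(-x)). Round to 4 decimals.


sigma(7.4) = 1/(1+e^(-7.4)) = 1/(1+0.000611) = 1/1.000611 = 0.9994.

0.9994


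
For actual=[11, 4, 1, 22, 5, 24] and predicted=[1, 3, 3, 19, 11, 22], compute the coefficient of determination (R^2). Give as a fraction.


Mean(y) = 67/6. SS_res = 154. SS_tot = 2849/6. R^2 = 1 - 154/(2849/6) = 25/37.

25/37


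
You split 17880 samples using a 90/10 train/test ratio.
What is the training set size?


Test set = 17880 * 10% = 1788. Training set = 17880 - 1788 = 16092.

16092


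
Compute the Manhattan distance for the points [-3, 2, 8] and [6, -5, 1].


d = sum of absolute differences: |-3-6|=9 + |2--5|=7 + |8-1|=7 = 23.

23


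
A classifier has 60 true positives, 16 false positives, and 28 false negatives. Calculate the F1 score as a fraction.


Precision = 60/76 = 15/19. Recall = 60/88 = 15/22. F1 = 2*P*R/(P+R) = 30/41.

30/41


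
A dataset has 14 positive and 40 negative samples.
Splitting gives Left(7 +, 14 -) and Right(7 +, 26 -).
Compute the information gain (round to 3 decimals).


H(parent) = 0.8256. H(left) = 0.9183, H(right) = 0.7455. Weighted = (21/54)*0.9183 + (33/54)*0.7455 = 0.8127. IG = 0.8256 - 0.8127 = 0.0129, which rounds to 0.013.

0.013


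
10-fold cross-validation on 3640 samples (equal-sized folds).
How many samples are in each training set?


Each validation fold has 3640/10 = 364 samples. Training set = 3640 - 364 = 3276.

3276
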